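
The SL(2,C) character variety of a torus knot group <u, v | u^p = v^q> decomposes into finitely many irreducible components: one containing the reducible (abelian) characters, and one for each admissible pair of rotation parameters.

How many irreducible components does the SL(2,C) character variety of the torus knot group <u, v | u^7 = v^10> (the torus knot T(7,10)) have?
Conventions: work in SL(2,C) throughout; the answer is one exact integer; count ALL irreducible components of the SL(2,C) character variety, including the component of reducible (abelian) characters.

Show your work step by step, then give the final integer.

Gamma = < u, v | u^7 = v^10 > (torus knot T(7,10)); the central element u^7 = v^10 acts as +I or -I in any irreducible SL(2,C) representation.
This locks tr(u) to 2*cos(pi*alpha/7), alpha in 1..6, and tr(v) to 2*cos(pi*beta/10), beta in 1..9, on each component of irreducible characters.
u^7 = (-1)^alpha I and v^10 = (-1)^beta I must agree, so alpha and beta have equal parity.
count pairs: odd alpha (3 choices) x odd beta (5), plus even alpha (3) x even beta (4): 3*5 + 3*4 = 27.
components with irreducible characters: 27; plus the single component of reducible (abelian) characters: total 28.

28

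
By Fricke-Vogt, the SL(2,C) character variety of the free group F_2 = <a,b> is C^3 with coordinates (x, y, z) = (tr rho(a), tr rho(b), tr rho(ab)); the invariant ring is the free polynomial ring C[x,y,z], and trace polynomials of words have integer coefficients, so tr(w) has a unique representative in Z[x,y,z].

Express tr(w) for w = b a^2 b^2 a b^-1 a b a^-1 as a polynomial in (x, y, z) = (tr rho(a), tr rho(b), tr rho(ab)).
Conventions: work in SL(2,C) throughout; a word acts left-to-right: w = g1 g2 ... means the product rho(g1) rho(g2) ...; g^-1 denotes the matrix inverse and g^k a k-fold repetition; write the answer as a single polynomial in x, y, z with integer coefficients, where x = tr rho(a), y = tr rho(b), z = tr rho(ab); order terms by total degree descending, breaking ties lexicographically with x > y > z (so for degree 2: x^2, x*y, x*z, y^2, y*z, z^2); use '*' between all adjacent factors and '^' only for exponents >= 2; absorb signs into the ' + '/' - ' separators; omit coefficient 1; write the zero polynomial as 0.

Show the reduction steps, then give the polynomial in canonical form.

x^3*y^3*z^2 - 2*x^4*y^2*z - 2*x^2*y^4*z - 2*x^2*y^2*z^3 + x^5*y + 2*x^3*y^3 + 3*x^3*y*z^2 + x*y^5 + 3*x*y^3*z^2 + x*y*z^4 - x^4*z + 4*x^2*y^2*z - x^2*z^3 - y^4*z - y^2*z^3 - 6*x^3*y - 6*x*y^3 - 6*x*y*z^2 + 4*x^2*z + 4*y^2*z + z^3 + 8*x*y - 3*z

trace(b a b a) = trace(b a) * trace(b a) - trace(1)   [split at repeated b] = z^2 - 2
trace(b a b) = trace(b) * trace(a b) - trace(a) = y*z - x
trace(a^2 b a b) = trace(a) * trace(b a b a) - trace(b a b) = x*z^2 - y*z - x
trace(a b a) = trace(a) * trace(b a) - trace(b) = x*z - y
trace(a^2 b a) = trace(a) * trace(a b a) - trace(a b) = x^2*z - x*y - z
trace(a b^2 a^2 b) = trace(b) * trace(a^2 b a b) - trace(a^2 b a) = x*y*z^2 - x^2*z - y^2*z + z
trace(a^2) = trace(a) * trace(a) - trace(1) = x^2 - 2
trace(a^3) = trace(a) * trace(a^2) - trace(a) = x^3 - 3*x
trace(a b^2 a^2) = trace(b) * trace(a^3 b) - trace(a^3) = x^2*y*z - x^3 - x*y^2 - y*z + 3*x
trace(b^2 a^2 b^2 a) = trace(b) * trace(a b^2 a^2 b) - trace(a b^2 a^2) = x*y^2*z^2 - 2*x^2*y*z - y^3*z + x^3 + x*y^2 + 2*y*z - 3*x
trace(b^2 a b) = trace(b) * trace(a b^2) - trace(a b) = y^2*z - x*y - z
trace(b^4 a) = trace(b) * trace(b^2 a b) - trace(b^2 a) = y^3*z - x*y^2 - 2*y*z + x
trace(b^2) = trace(b) * trace(b) - trace(1) = y^2 - 2
trace(b^3) = trace(b) * trace(b^2) - trace(b) = y^3 - 3*y
trace(b^4) = trace(b) * trace(b^3) - trace(b^2) = y^4 - 4*y^2 + 2
trace(b^2 a^2 b^2) = trace(a) * trace(b^4 a) - trace(b^4) = x*y^3*z - x^2*y^2 - y^4 - 2*x*y*z + x^2 + 4*y^2 - 2
trace(b a^2 b^2 a^2 b) = trace(a) * trace(b^2 a^2 b^2 a) - trace(b^2 a^2 b^2) = x^2*y^2*z^2 - 2*x^3*y*z - 2*x*y^3*z + x^4 + 2*x^2*y^2 + y^4 + 4*x*y*z - 4*x^2 - 4*y^2 + 2
trace(b a b a b a) = trace(b a b a) * trace(b a) - trace(a b)   [split at repeated b] = z^3 - 3*z
trace(b a b a b) = trace(b) * trace(a b a b) - trace(a b a) = y*z^2 - x*z - y
trace(b a^2 b a b a) = trace(a) * trace(b a b a b a) - trace(b a b a b) = x*z^3 - y*z^2 - 2*x*z + y
trace(a^2 b a b a^2 b) = trace(a) * trace(b a^2 b a b a) - trace(b a^2 b a b) = x^2*z^3 - 2*x*y*z^2 - x^2*z + y^2*z + x*y - z
trace(b a b a^3) = trace(a) * trace(b a b a^2) - trace(b a b a) = x^2*z^2 - x*y*z - x^2 - z^2 + 2
trace(a^2 b a b a^2) = trace(a) * trace(b a b a^3) - trace(b a b a^2) = x^3*z^2 - x^2*y*z - x^3 - 2*x*z^2 + y*z + 3*x
trace(b a^2 b^2 a^2 b a) = trace(b) * trace(a^2 b a b a^2 b) - trace(a^2 b a b a^2) = x^2*y*z^3 - x^3*z^2 - 2*x*y^2*z^2 + y^3*z + x^3 + x*y^2 + 2*x*z^2 - 2*y*z - 3*x
trace(a b a^-1 b a^2 b^2 a) = trace(b a^2 b^2 a^2 b) * trace(a) - trace(b a^2 b^2 a^2 b a) = x^3*y^2*z^2 - 2*x^4*y*z - 2*x^2*y^3*z - x^2*y*z^3 + x^5 + 2*x^3*y^2 + x^3*z^2 + x*y^4 + 2*x*y^2*z^2 + 4*x^2*y*z - y^3*z - 5*x^3 - 5*x*y^2 - 2*x*z^2 + 2*y*z + 5*x
trace(b a b a b^2 a) = trace(b) * trace(a b a b a b) - trace(a b a b a) = y*z^3 - x*z^2 - 2*y*z + x
trace(b a b a b^2) = trace(b) * trace(a b a b^2) - trace(a b a b) = y^2*z^2 - x*y*z - y^2 - z^2 + 2
trace(a b a b^2 a^2 b) = trace(a) * trace(b a b a b^2 a) - trace(b a b a b^2) = x*y*z^3 - x^2*z^2 - y^2*z^2 - x*y*z + x^2 + y^2 + z^2 - 2
trace(a b a b^2 a^2) = trace(a) * trace(a b a b^2 a) - trace(a b a b^2) = x^2*y*z^2 - x^3*z - x*y^2*z - y*z^2 + 2*x*z + y
trace(b a^2 b^2 a b a b) = trace(b) * trace(a b a b^2 a^2 b) - trace(a b a b^2 a^2) = x*y^2*z^3 - 2*x^2*y*z^2 - y^3*z^2 + x^3*z + x^2*y + y^3 + 2*y*z^2 - 2*x*z - 3*y
trace(a b a b a b a b) = trace(a b a b) * trace(a b a b) - trace(1)   [split at repeated a] = z^4 - 4*z^2 + 2
trace(b^2 a b a b a b a) = trace(b) * trace(a b a b a b a b) - trace(a b a b a b a) = y*z^4 - x*z^3 - 3*y*z^2 + 2*x*z + y
trace(b^2 a b a b a b) = trace(b) * trace(a b a b a b^2) - trace(a b a b a b) = y^2*z^3 - x*y*z^2 - 2*y^2*z - z^3 + x*y + 3*z
trace(b a^2 b^2 a b a b a) = trace(a) * trace(b^2 a b a b a b a) - trace(b^2 a b a b a b) = x*y*z^4 - x^2*z^3 - y^2*z^3 - 2*x*y*z^2 + 2*x^2*z + 2*y^2*z + z^3 - 3*z
trace(a b a^-1 b a^2 b^2 a b) = trace(b a^2 b^2 a b a b) * trace(a) - trace(b a^2 b^2 a b a b a) = x^2*y^2*z^3 - 2*x^3*y*z^2 - x*y^3*z^2 - x*y*z^4 + x^4*z + x^2*z^3 + y^2*z^3 + x^3*y + x*y^3 + 4*x*y*z^2 - 4*x^2*z - 2*y^2*z - z^3 - 3*x*y + 3*z
trace(b a^2 b^2 a b^-1 a b a^-1) = trace(a b a^-1 b a^2 b^2 a) * trace(b) - trace(a b a^-1 b a^2 b^2 a b) = x^3*y^3*z^2 - 2*x^4*y^2*z - 2*x^2*y^4*z - 2*x^2*y^2*z^3 + x^5*y + 2*x^3*y^3 + 3*x^3*y*z^2 + x*y^5 + 3*x*y^3*z^2 + x*y*z^4 - x^4*z + 4*x^2*y^2*z - x^2*z^3 - y^4*z - y^2*z^3 - 6*x^3*y - 6*x*y^3 - 6*x*y*z^2 + 4*x^2*z + 4*y^2*z + z^3 + 8*x*y - 3*z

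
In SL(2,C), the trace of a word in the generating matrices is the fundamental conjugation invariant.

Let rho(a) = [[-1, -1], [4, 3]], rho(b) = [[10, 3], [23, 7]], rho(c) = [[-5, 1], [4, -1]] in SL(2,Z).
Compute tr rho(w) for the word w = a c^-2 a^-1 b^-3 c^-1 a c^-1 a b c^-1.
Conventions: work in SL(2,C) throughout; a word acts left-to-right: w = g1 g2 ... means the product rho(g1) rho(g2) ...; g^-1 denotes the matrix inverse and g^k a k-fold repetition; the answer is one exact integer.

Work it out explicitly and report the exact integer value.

rho(a) = [[-1, -1], [4, 3]]
... * rho(c^-1) = [[-1, -1], [-4, -5]]  ->  [[5, 6], [-16, -19]]
... * rho(c^-1) = [[-1, -1], [-4, -5]]  ->  [[-29, -35], [92, 111]]
... * rho(a^-1) = [[3, 1], [-4, -1]]  ->  [[53, 6], [-168, -19]]
... * rho(b^-1) = [[7, -3], [-23, 10]]  ->  [[233, -99], [-739, 314]]
... * rho(b^-1) = [[7, -3], [-23, 10]]  ->  [[3908, -1689], [-12395, 5357]]
... * rho(b^-1) = [[7, -3], [-23, 10]]  ->  [[66203, -28614], [-209976, 90755]]
... * rho(c^-1) = [[-1, -1], [-4, -5]]  ->  [[48253, 76867], [-153044, -243799]]
... * rho(a) = [[-1, -1], [4, 3]]  ->  [[259215, 182348], [-822152, -578353]]
... * rho(c^-1) = [[-1, -1], [-4, -5]]  ->  [[-988607, -1170955], [3135564, 3713917]]
... * rho(a) = [[-1, -1], [4, 3]]  ->  [[-3695213, -2524258], [11720104, 8006187]]
... * rho(b) = [[10, 3], [23, 7]]  ->  [[-95010064, -28755445], [301343341, 91203621]]
... * rho(c^-1) = [[-1, -1], [-4, -5]]  ->  [[210031844, 238787289], [-666157825, -757361446]]
tr = 210031844 + -757361446 = -547329602

-547329602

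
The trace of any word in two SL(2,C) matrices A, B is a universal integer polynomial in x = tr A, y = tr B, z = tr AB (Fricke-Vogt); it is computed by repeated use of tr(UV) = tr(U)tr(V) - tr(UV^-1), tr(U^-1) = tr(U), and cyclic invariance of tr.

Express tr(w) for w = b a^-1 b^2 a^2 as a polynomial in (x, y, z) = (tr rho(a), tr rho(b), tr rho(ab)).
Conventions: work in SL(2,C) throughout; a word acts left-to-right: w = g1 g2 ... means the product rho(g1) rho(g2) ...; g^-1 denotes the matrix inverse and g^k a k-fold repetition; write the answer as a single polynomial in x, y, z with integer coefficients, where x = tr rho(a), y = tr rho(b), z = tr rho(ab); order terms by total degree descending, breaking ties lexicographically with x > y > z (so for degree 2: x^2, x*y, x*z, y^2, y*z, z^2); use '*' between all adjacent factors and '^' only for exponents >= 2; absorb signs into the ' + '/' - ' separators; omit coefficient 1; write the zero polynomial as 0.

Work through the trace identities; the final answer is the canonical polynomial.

x^2*y^2*z - x^3*y - x*y^3 - x*y*z^2 + y^2*z + 3*x*y - z

trace(b^2 a) = trace(b)*trace(a b) - trace(a) = y*z - x
trace(b^2) = trace(b)*trace(b) - trace(1) = y^2 - 2
next, trace(a^2 b^2) = trace(a)*trace(b^2 a) - trace(b^2) = x*y*z - x^2 - y^2 + 2
and trace(a^2 b) = trace(a)*trace(b a) - trace(b) = x*z - y
and trace(b^2 a^2 b) = trace(b)*trace(a^2 b^2) - trace(a^2 b) = x*y^2*z - x^2*y - y^3 - x*z + 3*y
and trace(b a b a) = trace(b a)*trace(b a) - trace(1)   [split at repeated b] = z^2 - 2
trace(a^2 b a b) = trace(a)*trace(b a b a) - trace(b a b) = x*z^2 - y*z - x
next, trace(a^2 b a) = trace(a)*trace(a b a) - trace(a b) = x^2*z - x*y - z
trace(b^2 a^2 b a) = trace(b)*trace(a^2 b a b) - trace(a^2 b a) = x*y*z^2 - x^2*z - y^2*z + z
trace(b a^-1 b^2 a^2) = trace(b^2 a^2 b)*trace(a) - trace(b^2 a^2 b a) = x^2*y^2*z - x^3*y - x*y^3 - x*y*z^2 + y^2*z + 3*x*y - z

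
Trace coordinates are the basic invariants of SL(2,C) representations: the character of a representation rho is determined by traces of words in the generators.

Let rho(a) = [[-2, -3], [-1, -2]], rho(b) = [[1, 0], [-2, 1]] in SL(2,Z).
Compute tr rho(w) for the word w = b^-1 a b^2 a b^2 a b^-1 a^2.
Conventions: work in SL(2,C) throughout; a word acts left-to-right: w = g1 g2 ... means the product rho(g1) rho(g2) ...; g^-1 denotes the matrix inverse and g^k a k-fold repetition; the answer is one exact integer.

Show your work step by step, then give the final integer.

-24568

rho(b^-1) = [[1, 0], [2, 1]]
... * rho(a) = [[-2, -3], [-1, -2]]  ->  [[-2, -3], [-5, -8]]
... * rho(b) = [[1, 0], [-2, 1]]  ->  [[4, -3], [11, -8]]
... * rho(b) = [[1, 0], [-2, 1]]  ->  [[10, -3], [27, -8]]
... * rho(a) = [[-2, -3], [-1, -2]]  ->  [[-17, -24], [-46, -65]]
... * rho(b) = [[1, 0], [-2, 1]]  ->  [[31, -24], [84, -65]]
... * rho(b) = [[1, 0], [-2, 1]]  ->  [[79, -24], [214, -65]]
... * rho(a) = [[-2, -3], [-1, -2]]  ->  [[-134, -189], [-363, -512]]
... * rho(b^-1) = [[1, 0], [2, 1]]  ->  [[-512, -189], [-1387, -512]]
... * rho(a) = [[-2, -3], [-1, -2]]  ->  [[1213, 1914], [3286, 5185]]
... * rho(a) = [[-2, -3], [-1, -2]]  ->  [[-4340, -7467], [-11757, -20228]]
tr = -4340 + -20228 = -24568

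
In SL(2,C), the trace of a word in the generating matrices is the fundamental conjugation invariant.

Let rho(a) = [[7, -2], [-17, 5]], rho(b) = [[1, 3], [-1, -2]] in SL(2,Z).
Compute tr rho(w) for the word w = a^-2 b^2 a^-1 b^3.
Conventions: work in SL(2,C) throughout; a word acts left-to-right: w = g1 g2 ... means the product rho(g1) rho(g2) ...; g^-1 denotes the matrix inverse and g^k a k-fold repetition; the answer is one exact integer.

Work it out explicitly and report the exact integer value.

rho(a^-1) = [[5, 2], [17, 7]]
... * rho(a^-1) = [[5, 2], [17, 7]]  ->  [[59, 24], [204, 83]]
... * rho(b) = [[1, 3], [-1, -2]]  ->  [[35, 129], [121, 446]]
... * rho(b) = [[1, 3], [-1, -2]]  ->  [[-94, -153], [-325, -529]]
... * rho(a^-1) = [[5, 2], [17, 7]]  ->  [[-3071, -1259], [-10618, -4353]]
... * rho(b) = [[1, 3], [-1, -2]]  ->  [[-1812, -6695], [-6265, -23148]]
... * rho(b) = [[1, 3], [-1, -2]]  ->  [[4883, 7954], [16883, 27501]]
... * rho(b) = [[1, 3], [-1, -2]]  ->  [[-3071, -1259], [-10618, -4353]]
tr = -3071 + -4353 = -7424

-7424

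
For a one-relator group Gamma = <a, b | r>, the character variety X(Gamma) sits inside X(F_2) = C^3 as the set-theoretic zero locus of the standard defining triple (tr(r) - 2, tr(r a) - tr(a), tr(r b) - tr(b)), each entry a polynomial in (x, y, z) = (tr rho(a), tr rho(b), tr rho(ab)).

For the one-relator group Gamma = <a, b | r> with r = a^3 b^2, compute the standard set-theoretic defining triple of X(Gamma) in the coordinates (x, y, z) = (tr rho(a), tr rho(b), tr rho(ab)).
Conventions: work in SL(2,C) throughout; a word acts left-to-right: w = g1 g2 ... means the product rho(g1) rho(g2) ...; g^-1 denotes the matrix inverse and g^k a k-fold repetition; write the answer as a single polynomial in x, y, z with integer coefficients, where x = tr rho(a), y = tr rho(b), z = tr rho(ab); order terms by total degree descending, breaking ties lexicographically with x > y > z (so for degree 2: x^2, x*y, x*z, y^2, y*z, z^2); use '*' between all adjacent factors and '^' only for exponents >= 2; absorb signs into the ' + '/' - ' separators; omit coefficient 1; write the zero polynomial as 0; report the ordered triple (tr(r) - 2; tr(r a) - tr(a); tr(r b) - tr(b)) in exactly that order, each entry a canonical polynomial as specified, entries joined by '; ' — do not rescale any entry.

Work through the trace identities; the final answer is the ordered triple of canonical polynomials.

next, trace(a^2 b) = trace(a) trace(b a) - trace(b) = x*z - y
and trace(a^2) = trace(a) trace(a) - trace(1) = x^2 - 2
next, trace(a b^2 a) = trace(b) trace(a^2 b) - trace(a^2) = x*y*z - x^2 - y^2 + 2
next, trace(a b^2) = trace(b) trace(a b) - trace(a) = y*z - x
next, trace(a^3 b^2) = trace(a) trace(a b^2 a) - trace(a b^2) = x^2*y*z - x^3 - x*y^2 - y*z + 3*x
trace(a^3 b^2 a) = trace(a) trace(a b^2 a^2) - trace(a b^2 a)  (reduce the a square) = x^3*y*z - x^4 - x^2*y^2 - 2*x*y*z + 4*x^2 + y^2 - 2
next, trace(b^3 a^2) = trace(b) trace(b a^2 b) - trace(b a^2) = x*y^2*z - x^2*y - y^3 - x*z + 3*y
next, trace(b^3 a) = trace(b) trace(b a b) - trace(b a) = y^2*z - x*y - z
trace(a^3 b^3) = trace(a) trace(b^3 a^2) - trace(b^3 a) = x^2*y^2*z - x^3*y - x*y^3 - x^2*z - y^2*z + 4*x*y + z
assemble the triple (trace(r) - 2; trace(r a) - x; trace(r b) - y)

x^2*y*z - x^3 - x*y^2 - y*z + 3*x - 2; x^3*y*z - x^4 - x^2*y^2 - 2*x*y*z + 4*x^2 + y^2 - x - 2; x^2*y^2*z - x^3*y - x*y^3 - x^2*z - y^2*z + 4*x*y - y + z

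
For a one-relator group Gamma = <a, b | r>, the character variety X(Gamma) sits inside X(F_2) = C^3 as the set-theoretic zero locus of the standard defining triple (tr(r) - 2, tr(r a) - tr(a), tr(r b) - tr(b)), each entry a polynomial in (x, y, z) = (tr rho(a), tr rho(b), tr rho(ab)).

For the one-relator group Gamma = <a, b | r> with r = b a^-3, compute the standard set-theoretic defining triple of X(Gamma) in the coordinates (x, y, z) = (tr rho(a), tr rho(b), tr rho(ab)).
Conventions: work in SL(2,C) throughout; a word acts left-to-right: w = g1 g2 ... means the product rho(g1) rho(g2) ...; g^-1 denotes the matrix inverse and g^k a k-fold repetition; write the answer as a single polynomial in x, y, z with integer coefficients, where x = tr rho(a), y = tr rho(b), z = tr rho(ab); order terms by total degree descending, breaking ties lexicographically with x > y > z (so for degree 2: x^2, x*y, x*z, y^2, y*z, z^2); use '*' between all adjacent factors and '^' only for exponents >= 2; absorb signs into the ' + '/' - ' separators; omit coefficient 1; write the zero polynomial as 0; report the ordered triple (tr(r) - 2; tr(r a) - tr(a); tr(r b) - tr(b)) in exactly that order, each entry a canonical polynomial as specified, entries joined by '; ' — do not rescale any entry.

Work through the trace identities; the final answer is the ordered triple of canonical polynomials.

x^3*y - x^2*z - 2*x*y + z - 2; x^2*y - x*z - x - y; x^3*y^2 - x^2*y*z - x^3 - 2*x*y^2 + y*z + 3*x - y

and tr(a^-1 b) = tr(b) tr(a) - tr(b a)  (eliminate a^-1) = x*y - z
next, tr(b a^-2) = tr(a^-1 b) tr(a) - tr(a^-1 b a)  (eliminate a^-1) = x^2*y - x*z - y
tr(b a^-3) = tr(b a^-2) tr(a) - tr(b a^-1)  (eliminate a^-1) = x^3*y - x^2*z - 2*x*y + z
tr(b^2) = tr(b) tr(b) - tr(1) = y^2 - 2
next, tr(b^2 a) = tr(b) tr(a b) - tr(a) = y*z - x
and tr(b^2 a^-1) = tr(b^2) tr(a) - tr(b^2 a) = x*y^2 - y*z - x
tr(b^2 a^-2) = tr(b^2 a^-1) tr(a) - tr(b^2) = x^2*y^2 - x*y*z - x^2 - y^2 + 2
tr(b a^-3 b) = tr(b^2 a^-2) tr(a) - tr(b^2 a^-1) = x^3*y^2 - x^2*y*z - x^3 - 2*x*y^2 + y*z + 3*x
assemble the triple (tr(r) - 2; tr(r a) - x; tr(r b) - y)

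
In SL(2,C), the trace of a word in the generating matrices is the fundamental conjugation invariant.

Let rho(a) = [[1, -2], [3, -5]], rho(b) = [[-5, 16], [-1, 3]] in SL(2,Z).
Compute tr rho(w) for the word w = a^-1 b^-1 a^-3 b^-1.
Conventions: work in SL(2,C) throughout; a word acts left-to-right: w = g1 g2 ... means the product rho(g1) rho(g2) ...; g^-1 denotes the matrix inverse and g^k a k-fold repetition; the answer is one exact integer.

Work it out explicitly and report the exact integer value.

13246

rho(a^-1) = [[-5, 2], [-3, 1]]
... * rho(b^-1) = [[3, -16], [1, -5]]  ->  [[-13, 70], [-8, 43]]
... * rho(a^-1) = [[-5, 2], [-3, 1]]  ->  [[-145, 44], [-89, 27]]
... * rho(a^-1) = [[-5, 2], [-3, 1]]  ->  [[593, -246], [364, -151]]
... * rho(a^-1) = [[-5, 2], [-3, 1]]  ->  [[-2227, 940], [-1367, 577]]
... * rho(b^-1) = [[3, -16], [1, -5]]  ->  [[-5741, 30932], [-3524, 18987]]
tr = -5741 + 18987 = 13246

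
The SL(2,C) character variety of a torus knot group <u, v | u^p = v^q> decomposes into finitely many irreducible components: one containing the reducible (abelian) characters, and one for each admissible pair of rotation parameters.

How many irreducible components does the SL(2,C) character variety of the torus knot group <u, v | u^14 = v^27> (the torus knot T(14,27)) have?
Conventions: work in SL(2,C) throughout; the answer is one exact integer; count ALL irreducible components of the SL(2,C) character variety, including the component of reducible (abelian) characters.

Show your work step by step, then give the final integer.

170

For T(14,27): irreducibility forces the central element u^14 = v^27 to one of +I, -I.
This locks tr(u) to 2*cos(pi*alpha/14), alpha in 1..13, and tr(v) to 2*cos(pi*beta/27), beta in 1..26, on each component of irreducible characters.
Consistency of u^14 = (-1)^alpha I with v^27 = (-1)^beta I forces alpha = beta (mod 2).
Enumerate parity-matched pairs: 7*13 odd-odd plus 6*13 even-even gives 169.
components with irreducible characters: 169; plus the single component of reducible (abelian) characters: total 170.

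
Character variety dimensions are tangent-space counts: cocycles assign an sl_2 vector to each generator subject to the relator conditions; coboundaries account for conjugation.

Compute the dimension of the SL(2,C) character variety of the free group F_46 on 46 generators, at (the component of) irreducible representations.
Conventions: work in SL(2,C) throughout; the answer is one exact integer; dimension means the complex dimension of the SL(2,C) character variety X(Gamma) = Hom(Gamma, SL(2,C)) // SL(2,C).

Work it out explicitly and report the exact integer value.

135

Gamma = F_46 has 46 generators and no relators.
Z^1(Gamma, Ad rho) = (sl_2)^46: a cocycle is a free choice of one sl_2 vector per generator, so dim Z^1 = 3*46 = 138.
Irreducibility makes the coboundary map sl_2 -> Z^1 injective (trivial centralizer), so dim B^1 = 3.
Therefore dim X = 138 - 3 = 135.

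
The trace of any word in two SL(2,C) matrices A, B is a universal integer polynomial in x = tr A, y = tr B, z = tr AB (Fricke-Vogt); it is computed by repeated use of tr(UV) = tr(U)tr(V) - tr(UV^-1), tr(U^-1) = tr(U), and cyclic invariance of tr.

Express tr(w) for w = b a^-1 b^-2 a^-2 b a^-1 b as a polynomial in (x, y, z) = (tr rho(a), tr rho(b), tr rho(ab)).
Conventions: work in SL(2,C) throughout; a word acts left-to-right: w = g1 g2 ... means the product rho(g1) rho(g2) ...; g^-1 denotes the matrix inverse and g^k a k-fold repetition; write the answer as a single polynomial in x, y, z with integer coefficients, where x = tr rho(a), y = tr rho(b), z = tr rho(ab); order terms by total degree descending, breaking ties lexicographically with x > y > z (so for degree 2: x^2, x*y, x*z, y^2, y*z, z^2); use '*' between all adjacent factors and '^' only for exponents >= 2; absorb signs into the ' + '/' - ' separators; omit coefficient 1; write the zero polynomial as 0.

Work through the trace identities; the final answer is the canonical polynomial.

tr(b^2) = tr(b) tr(b) - tr(1) = y^2 - 2
tr(b^2 a) = tr(b) tr(a b) - tr(a) = y*z - x
tr(b a^-1 b) = tr(b^2) tr(a) - tr(b^2 a) = x*y^2 - y*z - x
use: tr(b a b a) = tr(a b) tr(a b) - tr(1)   [split at repeated a] = z^2 - 2
tr(b a^-1 b a) = tr(b a b) tr(a) - tr(b a b a) = x*y*z - x^2 - z^2 + 2
apply: tr(a^-1 b a^-1 b) = tr(b a^-1 b) tr(a) - tr(b a^-1 b a) = x^2*y^2 - 2*x*y*z + z^2 - 2
use: tr(b^3) = tr(b) tr(b^2) - tr(b) = y^3 - 3*y
tr(a b^3) = tr(b) tr(b a b) - tr(b a) = y^2*z - x*y - z
tr(b^3 a b) = tr(b) tr(a b^3) - tr(a b^2) = y^3*z - x*y^2 - 2*y*z + x
tr(a b a) = tr(a) tr(b a) - tr(b) = x*z - y
use: tr(b a b a b) = tr(b) tr(a b a b) - tr(a b a) = y*z^2 - x*z - y
tr(b^3 a b a) = tr(b) tr(b a b a b) - tr(b a b a) = y^2*z^2 - x*y*z - y^2 - z^2 + 2
apply: tr(a^-1 b^3 a b) = tr(b^3 a b) tr(a) - tr(b^3 a b a) = x*y^3*z - x^2*y^2 - y^2*z^2 - x*y*z + x^2 + y^2 + z^2 - 2
tr(b^2 a b^-1 a^-1 b) = tr(a^-1 b^3 a) tr(b) - tr(a^-1 b^3 a b) = -x*y^3*z + x^2*y^2 + y^4 + y^2*z^2 + x*y*z - x^2 - 4*y^2 - z^2 + 2
use: tr(a^2) = tr(a) tr(a) - tr(1) = x^2 - 2
apply: tr(a b^2 a) = tr(b) tr(a^2 b) - tr(a^2) = x*y*z - x^2 - y^2 + 2
tr(a^2 b a b) = tr(a) tr(b a b a) - tr(b a b) = x*z^2 - y*z - x
tr(a^2 b a) = tr(a) tr(a b a) - tr(a b) = x^2*z - x*y - z
tr(a b a b^2 a) = tr(b) tr(a^2 b a b) - tr(a^2 b a) = x*y*z^2 - x^2*z - y^2*z + z
apply: tr(a b a b a b) = tr(a b) tr(a b a b) - tr(a^-1 b^-1)   [split at repeated a] = z^3 - 3*z
tr(a b a b^2 a b) = tr(b) tr(a b a b a b) - tr(a b a b a) = y*z^3 - x*z^2 - 2*y*z + x
apply: tr(b a b^2 a b^-1 a) = tr(a b a b^2 a) tr(b) - tr(a b a b^2 a b) = x*y^2*z^2 - x^2*y*z - y^3*z - y*z^3 + x*z^2 + 3*y*z - x
tr(b^2 a b^-1 a^-1 b a) = tr(b a b^2 a b^-1) tr(a) - tr(b a b^2 a b^-1 a) = -x*y^2*z^2 + 2*x^2*y*z + y^3*z + y*z^3 - x^3 - x*y^2 - x*z^2 - 3*y*z + 3*x
apply: tr(b^-1 a^-1 b a^-1 b^2 a) = tr(b^2 a b^-1 a^-1 b) tr(a) - tr(b^2 a b^-1 a^-1 b a) = -x^2*y^3*z + x^3*y^2 + x*y^4 + 2*x*y^2*z^2 - x^2*y*z - y^3*z - y*z^3 - 3*x*y^2 + 3*y*z - x
apply: tr(a^-1 b a^-1 b^2 a^-1 b^-1) = tr(b^-1 a^-1 b a^-1 b^2) tr(a) - tr(b^-1 a^-1 b a^-1 b^2 a) = x^2*y^3*z - x*y^4 - 2*x*y^2*z^2 - x^2*y*z + y^3*z + y*z^3 + 3*x*y^2 + x*z^2 - 3*y*z - x
tr(a^-1 b^2 a^-1) = tr(b^2 a^-1) tr(a) - tr(b^2) = x^2*y^2 - x*y*z - x^2 - y^2 + 2
apply: tr(b^-1 a^-2 b a^-1 b^2 a^-1) = tr(a^-1 b a^-1 b^2 a^-1 b^-1) tr(a) - tr(a^-1 b a^-1 b^2 a^-1 b^-1 a) = x^3*y^3*z - x^2*y^4 - 2*x^2*y^2*z^2 - x^3*y*z + x*y^3*z + x*y*z^3 + 2*x^2*y^2 + x^2*z^2 - 2*x*y*z + y^2 - 2
apply: tr(a^-1 b^3) = tr(b^3) tr(a) - tr(b^3 a) = x*y^3 - y^2*z - 2*x*y + z
tr(a^-2 b^3) = tr(a^-1 b^3) tr(a) - tr(a^-1 b^3 a) = x^2*y^3 - x*y^2*z - 2*x^2*y - y^3 + x*z + 3*y
apply: tr(b^2 a^-3 b) = tr(a^-2 b^3) tr(a) - tr(a^-2 b^3 a) = x^3*y^3 - x^2*y^2*z - 2*x^3*y - 2*x*y^3 + x^2*z + y^2*z + 5*x*y - z
use: tr(a^-1 b a b^2) = tr(b a b^2) tr(a) - tr(b a b^2 a) = x*y^2*z - x^2*y - y*z^2 + y
tr(b a b^2 a^-2) = tr(a^-1 b a b^2) tr(a) - tr(a^-1 b a b^2 a) = x^2*y^2*z - x^3*y - x*y*z^2 - y^2*z + 2*x*y + z
tr(b^2 a^-3 b a) = tr(b a b^2 a^-2) tr(a) - tr(b a b^2 a^-1) = x^3*y^2*z - x^4*y - x^2*y*z^2 - 2*x*y^2*z + 3*x^2*y + y*z^2 + x*z - y
tr(a^-2 b a^-1 b^2 a^-1) = tr(b^2 a^-3 b) tr(a) - tr(b^2 a^-3 b a) = x^4*y^3 - 2*x^3*y^2*z - x^4*y - 2*x^2*y^3 + x^2*y*z^2 + x^3*z + 3*x*y^2*z + 2*x^2*y - y*z^2 - 2*x*z + y
apply: tr(b a^-1 b^-2 a^-2 b a^-1 b) = tr(b^-1 a^-2 b a^-1 b^2 a^-1) tr(b) - tr(b^-1 a^-2 b a^-1 b^2 a^-1 b) = x^3*y^4*z - x^4*y^3 - x^2*y^5 - 2*x^2*y^3*z^2 + x^3*y^2*z + x*y^4*z + x*y^2*z^3 + x^4*y + 4*x^2*y^3 - x^3*z - 5*x*y^2*z - 2*x^2*y + y^3 + y*z^2 + 2*x*z - 3*y

x^3*y^4*z - x^4*y^3 - x^2*y^5 - 2*x^2*y^3*z^2 + x^3*y^2*z + x*y^4*z + x*y^2*z^3 + x^4*y + 4*x^2*y^3 - x^3*z - 5*x*y^2*z - 2*x^2*y + y^3 + y*z^2 + 2*x*z - 3*y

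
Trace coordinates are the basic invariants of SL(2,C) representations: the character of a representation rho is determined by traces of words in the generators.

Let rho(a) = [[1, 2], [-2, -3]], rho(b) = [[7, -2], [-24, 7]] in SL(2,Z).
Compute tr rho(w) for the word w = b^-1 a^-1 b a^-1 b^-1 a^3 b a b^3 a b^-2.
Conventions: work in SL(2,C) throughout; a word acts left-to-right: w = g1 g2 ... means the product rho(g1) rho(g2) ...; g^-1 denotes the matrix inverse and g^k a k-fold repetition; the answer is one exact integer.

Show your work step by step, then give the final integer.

-24715836075890

rho(b^-1) = [[7, 2], [24, 7]]
... * rho(a^-1) = [[-3, -2], [2, 1]]  ->  [[-17, -12], [-58, -41]]
... * rho(b) = [[7, -2], [-24, 7]]  ->  [[169, -50], [578, -171]]
... * rho(a^-1) = [[-3, -2], [2, 1]]  ->  [[-607, -388], [-2076, -1327]]
... * rho(b^-1) = [[7, 2], [24, 7]]  ->  [[-13561, -3930], [-46380, -13441]]
... * rho(a) = [[1, 2], [-2, -3]]  ->  [[-5701, -15332], [-19498, -52437]]
... * rho(a) = [[1, 2], [-2, -3]]  ->  [[24963, 34594], [85376, 118315]]
... * rho(a) = [[1, 2], [-2, -3]]  ->  [[-44225, -53856], [-151254, -184193]]
... * rho(b) = [[7, -2], [-24, 7]]  ->  [[982969, -288542], [3361854, -986843]]
... * rho(a) = [[1, 2], [-2, -3]]  ->  [[1560053, 2831564], [5335540, 9684237]]
... * rho(b) = [[7, -2], [-24, 7]]  ->  [[-57037165, 16700842], [-195072908, 57118579]]
... * rho(b) = [[7, -2], [-24, 7]]  ->  [[-800080363, 230980224], [-2736356252, 789975869]]
... * rho(b) = [[7, -2], [-24, 7]]  ->  [[-11144087917, 3217022294], [-38113914620, 11002543587]]
... * rho(a) = [[1, 2], [-2, -3]]  ->  [[-17578132505, -31939242716], [-60119001794, -109235460001]]
... * rho(b^-1) = [[7, 2], [24, 7]]  ->  [[-889588752719, -258730964022], [-3042484052582, -884886223595]]
... * rho(b^-1) = [[7, 2], [24, 7]]  ->  [[-12436664405561, -3590294253592], [-42534657734354, -12279171670329]]
tr = -12436664405561 + -12279171670329 = -24715836075890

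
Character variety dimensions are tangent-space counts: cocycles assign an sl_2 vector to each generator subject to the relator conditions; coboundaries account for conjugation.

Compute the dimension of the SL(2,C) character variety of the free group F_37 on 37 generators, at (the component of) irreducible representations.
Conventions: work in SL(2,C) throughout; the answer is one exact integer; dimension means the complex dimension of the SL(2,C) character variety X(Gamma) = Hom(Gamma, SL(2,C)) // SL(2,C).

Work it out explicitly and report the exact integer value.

The free group F_37: 37 generators, no relators.
Z^1(Gamma, Ad rho) = (sl_2)^37: a cocycle is a free choice of one sl_2 vector per generator, so dim Z^1 = 3*37 = 111.
Irreducibility makes the coboundary map sl_2 -> Z^1 injective (trivial centralizer), so dim B^1 = 3.
dim X = dim H^1 = dim Z^1 - dim B^1 = 111 - 3 = 108.

108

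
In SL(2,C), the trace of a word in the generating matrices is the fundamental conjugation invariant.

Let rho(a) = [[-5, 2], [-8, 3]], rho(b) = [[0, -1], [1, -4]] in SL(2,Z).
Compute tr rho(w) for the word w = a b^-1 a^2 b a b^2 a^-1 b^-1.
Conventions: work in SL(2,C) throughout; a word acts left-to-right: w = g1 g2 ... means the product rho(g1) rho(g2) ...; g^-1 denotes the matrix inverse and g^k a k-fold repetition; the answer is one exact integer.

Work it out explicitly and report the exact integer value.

rho(a) = [[-5, 2], [-8, 3]]
... * rho(b^-1) = [[-4, 1], [-1, 0]]  ->  [[18, -5], [29, -8]]
... * rho(a) = [[-5, 2], [-8, 3]]  ->  [[-50, 21], [-81, 34]]
... * rho(a) = [[-5, 2], [-8, 3]]  ->  [[82, -37], [133, -60]]
... * rho(b) = [[0, -1], [1, -4]]  ->  [[-37, 66], [-60, 107]]
... * rho(a) = [[-5, 2], [-8, 3]]  ->  [[-343, 124], [-556, 201]]
... * rho(b) = [[0, -1], [1, -4]]  ->  [[124, -153], [201, -248]]
... * rho(b) = [[0, -1], [1, -4]]  ->  [[-153, 488], [-248, 791]]
... * rho(a^-1) = [[3, -2], [8, -5]]  ->  [[3445, -2134], [5584, -3459]]
... * rho(b^-1) = [[-4, 1], [-1, 0]]  ->  [[-11646, 3445], [-18877, 5584]]
tr = -11646 + 5584 = -6062

-6062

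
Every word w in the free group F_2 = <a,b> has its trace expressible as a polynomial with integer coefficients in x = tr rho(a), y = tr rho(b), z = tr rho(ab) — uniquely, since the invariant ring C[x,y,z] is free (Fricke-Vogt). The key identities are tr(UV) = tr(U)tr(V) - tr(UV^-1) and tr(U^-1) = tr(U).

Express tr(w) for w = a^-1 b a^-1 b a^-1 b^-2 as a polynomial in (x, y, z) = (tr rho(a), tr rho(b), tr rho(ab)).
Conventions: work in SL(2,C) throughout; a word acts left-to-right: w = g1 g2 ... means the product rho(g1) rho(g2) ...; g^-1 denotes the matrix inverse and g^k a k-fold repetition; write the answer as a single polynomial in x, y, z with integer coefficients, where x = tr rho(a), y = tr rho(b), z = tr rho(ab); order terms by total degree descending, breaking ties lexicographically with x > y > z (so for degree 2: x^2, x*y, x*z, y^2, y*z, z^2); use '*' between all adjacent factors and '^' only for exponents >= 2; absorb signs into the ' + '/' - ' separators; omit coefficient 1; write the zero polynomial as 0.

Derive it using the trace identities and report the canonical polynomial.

x^2*y^3*z - x^3*y^2 - x*y^4 - 2*x*y^2*z^2 + 2*x^2*y*z + y^3*z + y*z^3 + 3*x*y^2 - x*z^2 - 4*y*z + x

and trace(a^-1 b) = trace(b)*trace(a) - trace(b a) = x*y - z
and trace(b^2 a) = trace(b)*trace(a b) - trace(a) = y*z - x
trace(b^2) = trace(b)*trace(b) - trace(1) = y^2 - 2
trace(a b^2 a) = trace(a)*trace(b^2 a) - trace(b^2) = x*y*z - x^2 - y^2 + 2
trace(a b a b) = trace(a b)*trace(a b) - trace(1)   [split at repeated a] = z^2 - 2
next, trace(a b a) = trace(a)*trace(b a) - trace(b) = x*z - y
and trace(a b^2 a b) = trace(b)*trace(a b a b) - trace(a b a) = y*z^2 - x*z - y
trace(b^2 a b^-1 a) = trace(a b^2 a)*trace(b) - trace(a b^2 a b) = x*y^2*z - x^2*y - y^3 - y*z^2 + x*z + 3*y
trace(b^-1 a^-1 b^2 a) = trace(b^2 a b^-1)*trace(a) - trace(b^2 a b^-1 a) = -x*y^2*z + x^2*y + y^3 + y*z^2 - 3*y
trace(a^-1 b^2 a^-1 b^-1) = trace(b^-1 a^-1 b^2)*trace(a) - trace(b^-1 a^-1 b^2 a) = x*y^2*z - y^3 - y*z^2 - x*z + 3*y
trace(b^2 a^-1) = trace(b^2)*trace(a) - trace(b^2 a) = x*y^2 - y*z - x
trace(a^-1 b^2 a^-1) = trace(b^2 a^-1)*trace(a) - trace(b^2) = x^2*y^2 - x*y*z - x^2 - y^2 + 2
and trace(b a^-1 b^-2 a^-1 b) = trace(a^-1 b^2 a^-1 b^-1)*trace(b) - trace(a^-1 b^2 a^-1) = x*y^3*z - x^2*y^2 - y^4 - y^2*z^2 + x^2 + 4*y^2 - 2
trace(a^-1 b a b) = trace(b a b)*trace(a) - trace(b a b a) = x*y*z - x^2 - z^2 + 2
and trace(a^-1 b a b a^-1) = trace(a^-1 b a b)*trace(a) - trace(a^-1 b a b a) = x^2*y*z - x^3 - x*z^2 - y*z + 3*x
next, trace(b^2 a b) = trace(b)*trace(b a b) - trace(b a) = y^2*z - x*y - z
trace(b a b a^-1 b) = trace(b^2 a b)*trace(a) - trace(b^2 a b a) = x*y^2*z - x^2*y - y*z^2 + y
trace(b a b a b a) = trace(b a b a)*trace(b a) - trace(a b)   [split at repeated b] = z^3 - 3*z
and trace(b a b a^-1 b a) = trace(b a b a b)*trace(a) - trace(b a b a b a) = x*y*z^2 - x^2*z - z^3 - x*y + 3*z
trace(a^-1 b a b a^-1 b) = trace(b a b a^-1 b)*trace(a) - trace(b a b a^-1 b a) = x^2*y^2*z - x^3*y - 2*x*y*z^2 + x^2*z + z^3 + 2*x*y - 3*z
and trace(b^-1 a^-1 b a b a^-1) = trace(a^-1 b a b a^-1)*trace(b) - trace(a^-1 b a b a^-1 b) = x*y*z^2 - x^2*z - y^2*z - z^3 + x*y + 3*z
and trace(b a^-1 b^-2 a^-1 b a) = trace(b^-1 a^-1 b a b a^-1)*trace(b) - trace(b^-1 a^-1 b a b a^-1 b) = x*y^2*z^2 - 2*x^2*y*z - y^3*z - y*z^3 + x^3 + x*y^2 + x*z^2 + 4*y*z - 3*x
trace(a^-1 b a^-1 b a^-1 b^-2) = trace(b a^-1 b^-2 a^-1 b)*trace(a) - trace(b a^-1 b^-2 a^-1 b a) = x^2*y^3*z - x^3*y^2 - x*y^4 - 2*x*y^2*z^2 + 2*x^2*y*z + y^3*z + y*z^3 + 3*x*y^2 - x*z^2 - 4*y*z + x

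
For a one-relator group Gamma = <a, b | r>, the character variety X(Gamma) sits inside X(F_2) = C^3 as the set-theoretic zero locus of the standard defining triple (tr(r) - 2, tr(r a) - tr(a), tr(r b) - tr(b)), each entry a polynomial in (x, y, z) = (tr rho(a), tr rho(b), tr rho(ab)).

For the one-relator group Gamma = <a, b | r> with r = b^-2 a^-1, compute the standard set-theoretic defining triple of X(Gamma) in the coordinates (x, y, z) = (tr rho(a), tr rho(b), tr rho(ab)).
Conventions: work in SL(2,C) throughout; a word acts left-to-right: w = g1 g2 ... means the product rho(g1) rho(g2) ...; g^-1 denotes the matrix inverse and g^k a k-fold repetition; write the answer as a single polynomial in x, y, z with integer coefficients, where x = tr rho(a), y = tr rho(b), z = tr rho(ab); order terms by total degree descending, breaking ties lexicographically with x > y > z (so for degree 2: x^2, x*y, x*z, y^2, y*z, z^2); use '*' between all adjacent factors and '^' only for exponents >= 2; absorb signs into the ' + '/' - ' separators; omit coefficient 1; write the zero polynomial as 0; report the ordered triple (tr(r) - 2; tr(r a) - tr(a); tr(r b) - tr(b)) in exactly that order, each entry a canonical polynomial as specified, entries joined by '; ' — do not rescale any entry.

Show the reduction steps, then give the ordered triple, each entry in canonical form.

trace(b^-1) = trace(b) = y
trace(b^-1 a) = trace(a)*trace(b) - trace(a b) = x*y - z
trace(b^-1 a^-1) = trace(b^-1)*trace(a) - trace(b^-1 a) = z
trace(b^-2 a^-1) = trace(b^-1 a^-1)*trace(b) - trace(b^-1 a^-1 b) = y*z - x
trace(b^-2) = trace(b^-1)*trace(b) - trace(1) = y^2 - 2
assemble the triple (trace(r) - 2; trace(r a) - x; trace(r b) - y)

y*z - x - 2; y^2 - x - 2; -y + z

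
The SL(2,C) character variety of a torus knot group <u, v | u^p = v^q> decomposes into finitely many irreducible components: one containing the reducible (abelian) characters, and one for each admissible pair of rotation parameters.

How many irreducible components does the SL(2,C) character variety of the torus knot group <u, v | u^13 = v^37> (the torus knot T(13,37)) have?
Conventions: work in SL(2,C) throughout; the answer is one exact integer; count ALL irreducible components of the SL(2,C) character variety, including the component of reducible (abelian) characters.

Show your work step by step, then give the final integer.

Gamma = < u, v | u^13 = v^37 > (torus knot T(13,37)); the central element u^13 = v^37 acts as +I or -I in any irreducible SL(2,C) representation.
On an irreducible component, tr(u) is locked at 2*cos(pi*alpha/13) for some alpha in 1..12, and tr(v) at 2*cos(pi*beta/37) for some beta in 1..36.
Consistency of u^13 = (-1)^alpha I with v^37 = (-1)^beta I forces alpha = beta (mod 2).
Counting: 6 odd alphas x 18 odd betas + 6 even alphas x 18 even betas = 108 + 108 = 216.
That is 216 components of irreducible characters, and with the reducible (abelian) component the total is 217.

217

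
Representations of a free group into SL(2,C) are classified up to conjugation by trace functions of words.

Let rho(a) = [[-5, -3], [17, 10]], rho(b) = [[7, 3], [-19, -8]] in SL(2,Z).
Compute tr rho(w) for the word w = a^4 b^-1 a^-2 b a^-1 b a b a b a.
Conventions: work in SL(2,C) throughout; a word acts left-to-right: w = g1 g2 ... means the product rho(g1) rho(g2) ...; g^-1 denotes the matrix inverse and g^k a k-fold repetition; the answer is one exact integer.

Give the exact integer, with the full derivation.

rho(a) = [[-5, -3], [17, 10]]
... * rho(a) = [[-5, -3], [17, 10]]  ->  [[-26, -15], [85, 49]]
... * rho(a) = [[-5, -3], [17, 10]]  ->  [[-125, -72], [408, 235]]
... * rho(a) = [[-5, -3], [17, 10]]  ->  [[-599, -345], [1955, 1126]]
... * rho(b^-1) = [[-8, -3], [19, 7]]  ->  [[-1763, -618], [5754, 2017]]
... * rho(a^-1) = [[10, 3], [-17, -5]]  ->  [[-7124, -2199], [23251, 7177]]
... * rho(a^-1) = [[10, 3], [-17, -5]]  ->  [[-33857, -10377], [110501, 33868]]
... * rho(b) = [[7, 3], [-19, -8]]  ->  [[-39836, -18555], [130015, 60559]]
... * rho(a^-1) = [[10, 3], [-17, -5]]  ->  [[-82925, -26733], [270647, 87250]]
... * rho(b) = [[7, 3], [-19, -8]]  ->  [[-72548, -34911], [236779, 113941]]
... * rho(a) = [[-5, -3], [17, 10]]  ->  [[-230747, -131466], [753102, 429073]]
... * rho(b) = [[7, 3], [-19, -8]]  ->  [[882625, 359487], [-2880673, -1173278]]
... * rho(a) = [[-5, -3], [17, 10]]  ->  [[1698154, 946995], [-5542361, -3090761]]
... * rho(b) = [[7, 3], [-19, -8]]  ->  [[-6105827, -2481498], [19927932, 8099005]]
... * rho(a) = [[-5, -3], [17, 10]]  ->  [[-11656331, -6497499], [38043425, 21206254]]
tr = -11656331 + 21206254 = 9549923

9549923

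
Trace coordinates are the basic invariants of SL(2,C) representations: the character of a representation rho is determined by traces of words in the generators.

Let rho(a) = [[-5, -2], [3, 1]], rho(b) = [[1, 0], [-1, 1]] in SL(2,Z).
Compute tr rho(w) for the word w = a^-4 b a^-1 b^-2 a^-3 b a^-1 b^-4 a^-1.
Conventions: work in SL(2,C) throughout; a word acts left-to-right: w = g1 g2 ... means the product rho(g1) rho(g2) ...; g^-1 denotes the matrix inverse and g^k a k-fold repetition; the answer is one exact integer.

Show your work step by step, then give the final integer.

202238

rho(a^-1) = [[1, 2], [-3, -5]]
... * rho(a^-1) = [[1, 2], [-3, -5]]  ->  [[-5, -8], [12, 19]]
... * rho(a^-1) = [[1, 2], [-3, -5]]  ->  [[19, 30], [-45, -71]]
... * rho(a^-1) = [[1, 2], [-3, -5]]  ->  [[-71, -112], [168, 265]]
... * rho(b) = [[1, 0], [-1, 1]]  ->  [[41, -112], [-97, 265]]
... * rho(a^-1) = [[1, 2], [-3, -5]]  ->  [[377, 642], [-892, -1519]]
... * rho(b^-1) = [[1, 0], [1, 1]]  ->  [[1019, 642], [-2411, -1519]]
... * rho(b^-1) = [[1, 0], [1, 1]]  ->  [[1661, 642], [-3930, -1519]]
... * rho(a^-1) = [[1, 2], [-3, -5]]  ->  [[-265, 112], [627, -265]]
... * rho(a^-1) = [[1, 2], [-3, -5]]  ->  [[-601, -1090], [1422, 2579]]
... * rho(a^-1) = [[1, 2], [-3, -5]]  ->  [[2669, 4248], [-6315, -10051]]
... * rho(b) = [[1, 0], [-1, 1]]  ->  [[-1579, 4248], [3736, -10051]]
... * rho(a^-1) = [[1, 2], [-3, -5]]  ->  [[-14323, -24398], [33889, 57727]]
... * rho(b^-1) = [[1, 0], [1, 1]]  ->  [[-38721, -24398], [91616, 57727]]
... * rho(b^-1) = [[1, 0], [1, 1]]  ->  [[-63119, -24398], [149343, 57727]]
... * rho(b^-1) = [[1, 0], [1, 1]]  ->  [[-87517, -24398], [207070, 57727]]
... * rho(b^-1) = [[1, 0], [1, 1]]  ->  [[-111915, -24398], [264797, 57727]]
... * rho(a^-1) = [[1, 2], [-3, -5]]  ->  [[-38721, -101840], [91616, 240959]]
tr = -38721 + 240959 = 202238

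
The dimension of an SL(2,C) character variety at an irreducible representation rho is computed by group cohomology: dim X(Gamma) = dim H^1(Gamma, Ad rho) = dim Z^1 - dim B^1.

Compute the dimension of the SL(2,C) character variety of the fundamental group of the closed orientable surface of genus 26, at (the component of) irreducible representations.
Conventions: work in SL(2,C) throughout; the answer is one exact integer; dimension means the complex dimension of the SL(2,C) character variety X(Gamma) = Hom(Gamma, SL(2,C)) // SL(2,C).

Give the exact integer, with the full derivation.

Gamma = pi_1(Sigma_26) = < a_1, b_1, ..., a_26, b_26 | prod [a_i, b_i] > has 2g = 52 generators and 1 relator.
A cocycle assigns one sl_2 vector per generator subject to the relator condition d_2(z) = 0: dim of the unconstrained space is 3*2g = 156.
d_2 is surjective at irreducible rho (its cokernel H^2 is dual to H^0 = 0), so dim Z^1 = 156 - 3 = 153.
As always at irreducible rho, dim B^1 = 3.
dim H^1 = 153 - 3 = 150 = dim X.

150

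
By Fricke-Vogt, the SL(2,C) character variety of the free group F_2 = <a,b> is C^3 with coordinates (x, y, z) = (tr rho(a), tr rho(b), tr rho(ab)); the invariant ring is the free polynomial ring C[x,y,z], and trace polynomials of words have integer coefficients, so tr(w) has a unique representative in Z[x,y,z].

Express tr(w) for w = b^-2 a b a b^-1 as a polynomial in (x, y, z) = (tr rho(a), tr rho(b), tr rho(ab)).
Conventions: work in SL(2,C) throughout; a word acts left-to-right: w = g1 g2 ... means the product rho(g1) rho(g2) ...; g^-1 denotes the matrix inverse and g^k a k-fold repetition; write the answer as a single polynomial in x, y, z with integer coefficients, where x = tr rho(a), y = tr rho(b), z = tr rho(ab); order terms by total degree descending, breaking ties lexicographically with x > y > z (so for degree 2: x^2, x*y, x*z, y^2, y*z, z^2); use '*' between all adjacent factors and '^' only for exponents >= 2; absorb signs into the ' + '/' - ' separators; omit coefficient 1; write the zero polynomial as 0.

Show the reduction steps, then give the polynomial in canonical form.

reduce: trace(a b a) = trace(a) trace(b a) - trace(b) = x*z - y
trace(a b a b) = trace(b a) trace(b a) - trace(1) = z^2 - 2
trace(b^-1 a b a) = trace(a b a) trace(b) - trace(a b a b) = x*y*z - y^2 - z^2 + 2
reduce: trace(b^-2 a b a) = trace(b^-1 a b a) trace(b) - trace(b^-1 a b a b) = x*y^2*z - y^3 - y*z^2 - x*z + 3*y
trace(b^-2 a b a b^-1) = trace(b^-2 a b a) trace(b) - trace(b^-2 a b a b) = x*y^3*z - y^4 - y^2*z^2 - 2*x*y*z + 4*y^2 + z^2 - 2

x*y^3*z - y^4 - y^2*z^2 - 2*x*y*z + 4*y^2 + z^2 - 2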